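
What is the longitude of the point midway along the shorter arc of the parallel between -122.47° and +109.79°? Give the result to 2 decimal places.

Signed shortest Δλ from -122.47° to +109.79° is -127.74°.
Midpoint longitude = -122.47° + (-127.74°)/2 = -122.47° − 63.87° = -186.34°.
Normalise into (−180°, 180°]: +173.66°.
(The naïve average (-122.47 + +109.79)/2 = -6.34° is on the wrong side of the globe.)

+173.66°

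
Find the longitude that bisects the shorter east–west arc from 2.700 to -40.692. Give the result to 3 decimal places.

Signed shortest Δλ from +2.700° to -40.692° is -43.392°.
Midpoint longitude = +2.700° + (-43.392°)/2 = +2.700° − 21.696° = -18.996°.

-18.996°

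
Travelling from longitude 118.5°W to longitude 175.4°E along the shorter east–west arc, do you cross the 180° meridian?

Naïve |175.4 − -118.5| = 293.9° > 180°, so the shorter arc goes the other way round — across 180°.
Signed shortest Δλ = ((175.4 − -118.5 + 180) mod 360) − 180 = -66.1°.
Going west by 66.1° from -118.5° passes through 180° before reaching +175.4°.

Yes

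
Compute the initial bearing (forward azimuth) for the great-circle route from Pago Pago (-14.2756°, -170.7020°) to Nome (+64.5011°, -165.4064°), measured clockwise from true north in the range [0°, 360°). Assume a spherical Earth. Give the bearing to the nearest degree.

2°

Δλ = -165.4064 − -170.7020 = 5.2956°.
θ = atan2( sin Δλ · cos φ₂ , cos φ₁ · sin φ₂ − sin φ₁ · cos φ₂ · cos Δλ )
  = atan2(0.03973, 0.98042) = 2.321° → normalised to [0°, 360°): 2.321°.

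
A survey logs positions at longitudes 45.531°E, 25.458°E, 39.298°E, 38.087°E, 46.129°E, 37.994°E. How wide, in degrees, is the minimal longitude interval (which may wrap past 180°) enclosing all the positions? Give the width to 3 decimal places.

Sort the longitudes: +25.458°, +37.994°, +38.087°, +39.298°, +45.531°, +46.129°.
Eastward gaps between consecutive values (wrapping around): 12.536°, 0.093°, 1.211°, 6.233°, 0.598°, 339.329°.
Largest gap = 339.329° ⇒ minimal covering band is its complement: 360° − 339.329° = 20.671°.
Band runs from +25.458° eastward to +46.129°.

20.671°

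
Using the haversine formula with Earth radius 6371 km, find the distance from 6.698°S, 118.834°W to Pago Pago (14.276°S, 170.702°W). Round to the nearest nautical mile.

3090 nmi

Δλ = -170.702 − -118.834 = -51.868°.
Δφ = -14.276 − -6.698 = -7.578°.
a = sin²(Δφ/2) + cos φ₁ · cos φ₂ · sin²(Δλ/2) = 0.188458.
c = 2·atan2(√a, √(1−a)) = 0.89812 rad → d = 6371·c ≈ 5721.90 km ≈ 3089.58 nmi.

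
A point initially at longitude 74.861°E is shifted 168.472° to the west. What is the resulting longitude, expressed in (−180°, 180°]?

Start at +74.861°; shift −168.472° → -93.611°.
-93.611° already lies in (−180°, 180°].

93.611°W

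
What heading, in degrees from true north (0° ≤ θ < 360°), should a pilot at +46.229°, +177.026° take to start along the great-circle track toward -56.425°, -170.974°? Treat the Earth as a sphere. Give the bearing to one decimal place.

173.2°

Δλ = -170.974 − 177.026 = -348.000°; wrapped into (−180°, 180°]: 12.000°.
θ = atan2( sin Δλ · cos φ₂ , cos φ₁ · sin φ₂ − sin φ₁ · cos φ₂ · cos Δλ )
  = atan2(0.11498, -0.96698) = 173.219° → normalised to [0°, 360°): 173.219°.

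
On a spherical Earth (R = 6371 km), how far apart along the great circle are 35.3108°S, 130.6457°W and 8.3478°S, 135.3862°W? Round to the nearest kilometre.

3037 km

Δλ = -135.3862 − -130.6457 = -4.7405°.
Δφ = -8.3478 − -35.3108 = 26.9630°.
a = sin²(Δφ/2) + cos φ₁ · cos φ₂ · sin²(Δλ/2) = 0.055731.
c = 2·atan2(√a, √(1−a)) = 0.47665 rad → d = 6371·c ≈ 3036.73 km.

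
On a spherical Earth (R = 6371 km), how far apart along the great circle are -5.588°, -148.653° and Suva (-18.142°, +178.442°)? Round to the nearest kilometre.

Δλ = 178.442 − -148.653 = 327.095°; wrapped into (−180°, 180°]: -32.905°.
Δφ = -18.142 − -5.588 = -12.554°.
a = sin²(Δφ/2) + cos φ₁ · cos φ₂ · sin²(Δλ/2) = 0.087818.
c = 2·atan2(√a, √(1−a)) = 0.60172 rad → d = 6371·c ≈ 3833.55 km.

3834 km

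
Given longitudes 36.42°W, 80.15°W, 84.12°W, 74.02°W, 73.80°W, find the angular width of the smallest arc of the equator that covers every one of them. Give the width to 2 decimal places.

47.70°

Sort the longitudes: -84.12°, -80.15°, -74.02°, -73.80°, -36.42°.
Eastward gaps between consecutive values (wrapping around): 3.97°, 6.13°, 0.22°, 37.38°, 312.30°.
Largest gap = 312.30° ⇒ minimal covering band is its complement: 360° − 312.30° = 47.70°.
Band runs from -84.12° eastward to -36.42°.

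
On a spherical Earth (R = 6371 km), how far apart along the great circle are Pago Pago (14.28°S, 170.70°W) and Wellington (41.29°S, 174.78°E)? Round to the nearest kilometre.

3315 km

Δλ = 174.78 − -170.70 = 345.48°; wrapped into (−180°, 180°]: -14.52°.
Δφ = -41.29 − -14.28 = -27.01°.
a = sin²(Δφ/2) + cos φ₁ · cos φ₂ · sin²(Δλ/2) = 0.066165.
c = 2·atan2(√a, √(1−a)) = 0.52030 rad → d = 6371·c ≈ 3314.83 km.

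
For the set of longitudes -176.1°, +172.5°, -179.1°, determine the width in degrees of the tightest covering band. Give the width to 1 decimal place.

Sort the longitudes: -179.1°, -176.1°, +172.5°.
Eastward gaps between consecutive values (wrapping around): 3.0°, 348.6°, 8.4°.
Largest gap = 348.6° ⇒ minimal covering band is its complement: 360° − 348.6° = 11.4°.
Band runs from +172.5° eastward to -176.1°, crossing the antimeridian.

11.4°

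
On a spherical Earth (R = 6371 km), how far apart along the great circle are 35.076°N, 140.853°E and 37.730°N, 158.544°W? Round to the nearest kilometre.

Δλ = -158.544 − 140.853 = -299.397°; wrapped into (−180°, 180°]: 60.603°.
Δφ = 37.730 − 35.076 = 2.654°.
a = sin²(Δφ/2) + cos φ₁ · cos φ₂ · sin²(Δλ/2) = 0.165312.
c = 2·atan2(√a, √(1−a)) = 0.83743 rad → d = 6371·c ≈ 5335.25 km.

5335 km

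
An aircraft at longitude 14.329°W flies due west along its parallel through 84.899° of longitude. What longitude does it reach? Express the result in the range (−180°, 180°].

Start at -14.329°; shift −84.899° → -99.228°.
-99.228° already lies in (−180°, 180°].

99.228°W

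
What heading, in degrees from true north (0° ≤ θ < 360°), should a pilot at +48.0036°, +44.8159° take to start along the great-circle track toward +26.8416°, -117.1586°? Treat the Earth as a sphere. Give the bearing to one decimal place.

Δλ = -117.1586 − 44.8159 = -161.9745°.
θ = atan2( sin Δλ · cos φ₂ , cos φ₁ · sin φ₂ − sin φ₁ · cos φ₂ · cos Δλ )
  = atan2(-0.27610, 0.93268) = -16.490° → normalised to [0°, 360°): 343.510°.

343.5°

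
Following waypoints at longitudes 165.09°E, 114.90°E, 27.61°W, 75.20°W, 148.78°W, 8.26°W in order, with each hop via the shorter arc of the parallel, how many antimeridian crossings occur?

0

Leg 1: +165.09° → +114.90°, shortest Δλ = -50.19° (west) — does not cross 180°.
Leg 2: +114.90° → -27.61°, shortest Δλ = -142.51° (west) — does not cross 180°.
Leg 3: -27.61° → -75.20°, shortest Δλ = -47.59° (west) — does not cross 180°.
Leg 4: -75.20° → -148.78°, shortest Δλ = -73.58° (west) — does not cross 180°.
Leg 5: -148.78° → -8.26°, shortest Δλ = 140.52° (east) — does not cross 180°.
Total crossings: 0.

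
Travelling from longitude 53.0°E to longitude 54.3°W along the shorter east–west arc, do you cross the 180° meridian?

No

Signed shortest Δλ = ((-54.3 − 53.0 + 180) mod 360) − 180 = -107.3°.
Going west by 107.3° from +53.0° reaches -54.3° without touching 180°.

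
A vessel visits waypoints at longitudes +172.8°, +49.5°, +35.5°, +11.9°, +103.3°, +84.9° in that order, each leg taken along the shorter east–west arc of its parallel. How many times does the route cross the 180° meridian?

Leg 1: +172.8° → +49.5°, shortest Δλ = -123.3° (west) — does not cross 180°.
Leg 2: +49.5° → +35.5°, shortest Δλ = -14.0° (west) — does not cross 180°.
Leg 3: +35.5° → +11.9°, shortest Δλ = -23.6° (west) — does not cross 180°.
Leg 4: +11.9° → +103.3°, shortest Δλ = 91.4° (east) — does not cross 180°.
Leg 5: +103.3° → +84.9°, shortest Δλ = -18.4° (west) — does not cross 180°.
Total crossings: 0.

0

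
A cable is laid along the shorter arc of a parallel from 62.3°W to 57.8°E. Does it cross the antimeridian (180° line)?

Signed shortest Δλ = ((57.8 − -62.3 + 180) mod 360) − 180 = 120.1°.
Going east by 120.1° from -62.3° reaches +57.8° without touching 180°.

No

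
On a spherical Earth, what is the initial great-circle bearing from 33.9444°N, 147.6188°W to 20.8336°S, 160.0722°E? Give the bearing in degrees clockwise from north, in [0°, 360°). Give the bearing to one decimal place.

230.3°

Δλ = 160.0722 − -147.6188 = 307.6910°; wrapped into (−180°, 180°]: -52.3090°.
θ = atan2( sin Δλ · cos φ₂ , cos φ₁ · sin φ₂ − sin φ₁ · cos φ₂ · cos Δλ )
  = atan2(-0.73958, -0.61412) = -129.705° → normalised to [0°, 360°): 230.295°.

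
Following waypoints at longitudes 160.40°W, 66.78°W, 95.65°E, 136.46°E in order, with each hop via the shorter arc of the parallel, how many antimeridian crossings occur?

0

Leg 1: -160.40° → -66.78°, shortest Δλ = 93.62° (east) — does not cross 180°.
Leg 2: -66.78° → +95.65°, shortest Δλ = 162.43° (east) — does not cross 180°.
Leg 3: +95.65° → +136.46°, shortest Δλ = 40.81° (east) — does not cross 180°.
Total crossings: 0.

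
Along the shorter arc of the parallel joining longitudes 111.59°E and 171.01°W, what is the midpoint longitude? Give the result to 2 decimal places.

Signed shortest Δλ from +111.59° to -171.01° is +77.40°.
Midpoint longitude = +111.59° + (+77.40°)/2 = +111.59° + 38.70° = +150.29°.
(The naïve average (+111.59 + -171.01)/2 = -29.71° is on the wrong side of the globe.)

150.29°E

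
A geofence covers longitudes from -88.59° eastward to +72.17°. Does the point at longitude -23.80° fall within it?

Band width going east from -88.59° to +72.17°: ((72.17 − -88.59) mod 360) = 160.76°.
Offset of -23.80° east of the west edge: ((-23.80 − -88.59) mod 360) = 64.79°.
64.79° ≤ 160.76° ⇒ inside.

Yes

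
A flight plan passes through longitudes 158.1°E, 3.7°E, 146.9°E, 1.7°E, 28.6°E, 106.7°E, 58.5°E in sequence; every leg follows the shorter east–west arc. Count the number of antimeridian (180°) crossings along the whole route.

Leg 1: +158.1° → +3.7°, shortest Δλ = -154.4° (west) — does not cross 180°.
Leg 2: +3.7° → +146.9°, shortest Δλ = 143.2° (east) — does not cross 180°.
Leg 3: +146.9° → +1.7°, shortest Δλ = -145.2° (west) — does not cross 180°.
Leg 4: +1.7° → +28.6°, shortest Δλ = 26.9° (east) — does not cross 180°.
Leg 5: +28.6° → +106.7°, shortest Δλ = 78.1° (east) — does not cross 180°.
Leg 6: +106.7° → +58.5°, shortest Δλ = -48.2° (west) — does not cross 180°.
Total crossings: 0.

0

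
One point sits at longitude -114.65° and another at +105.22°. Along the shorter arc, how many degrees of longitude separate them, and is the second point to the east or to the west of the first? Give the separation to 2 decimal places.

140.13° west

Raw difference: 105.22 − -114.65 = 219.87°.
Normalise into (−180°, 180°]: 219.87° − 360° = -140.13°.
Negative ⇒ the second point lies to the west; separation 140.13°.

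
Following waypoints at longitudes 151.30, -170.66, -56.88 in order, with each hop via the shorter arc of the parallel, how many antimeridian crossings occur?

1

Leg 1: +151.30° → -170.66°, shortest Δλ = 38.04° (east) — crosses 180°.
Leg 2: -170.66° → -56.88°, shortest Δλ = 113.78° (east) — does not cross 180°.
Total crossings: 1.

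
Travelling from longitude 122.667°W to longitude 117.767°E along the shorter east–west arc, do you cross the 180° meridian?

Naïve |117.767 − -122.667| = 240.434° > 180°, so the shorter arc goes the other way round — across 180°.
Signed shortest Δλ = ((117.767 − -122.667 + 180) mod 360) − 180 = -119.566°.
Going west by 119.566° from -122.667° passes through 180° before reaching +117.767°.

Yes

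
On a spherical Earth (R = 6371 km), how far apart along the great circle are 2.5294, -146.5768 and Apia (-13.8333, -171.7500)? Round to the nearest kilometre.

3319 km

Δλ = -171.7500 − -146.5768 = -25.1732°.
Δφ = -13.8333 − 2.5294 = -16.3627°.
a = sin²(Δφ/2) + cos φ₁ · cos φ₂ · sin²(Δλ/2) = 0.066316.
c = 2·atan2(√a, √(1−a)) = 0.52091 rad → d = 6371·c ≈ 3318.70 km.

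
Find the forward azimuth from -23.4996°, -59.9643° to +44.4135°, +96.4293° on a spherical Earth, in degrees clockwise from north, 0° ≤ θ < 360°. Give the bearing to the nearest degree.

37°

Δλ = 96.4293 − -59.9643 = 156.3936°.
θ = atan2( sin Δλ · cos φ₂ , cos φ₁ · sin φ₂ − sin φ₁ · cos φ₂ · cos Δλ )
  = atan2(0.28605, 0.38080) = 36.913° → normalised to [0°, 360°): 36.913°.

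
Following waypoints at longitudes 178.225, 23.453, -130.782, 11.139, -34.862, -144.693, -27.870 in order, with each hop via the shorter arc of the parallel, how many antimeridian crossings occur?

Leg 1: +178.225° → +23.453°, shortest Δλ = -154.772° (west) — does not cross 180°.
Leg 2: +23.453° → -130.782°, shortest Δλ = -154.235° (west) — does not cross 180°.
Leg 3: -130.782° → +11.139°, shortest Δλ = 141.921° (east) — does not cross 180°.
Leg 4: +11.139° → -34.862°, shortest Δλ = -46.001° (west) — does not cross 180°.
Leg 5: -34.862° → -144.693°, shortest Δλ = -109.831° (west) — does not cross 180°.
Leg 6: -144.693° → -27.870°, shortest Δλ = 116.823° (east) — does not cross 180°.
Total crossings: 0.

0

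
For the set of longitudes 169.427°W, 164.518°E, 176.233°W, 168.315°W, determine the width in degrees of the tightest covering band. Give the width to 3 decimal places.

Sort the longitudes: -176.233°, -169.427°, -168.315°, +164.518°.
Eastward gaps between consecutive values (wrapping around): 6.806°, 1.112°, 332.833°, 19.249°.
Largest gap = 332.833° ⇒ minimal covering band is its complement: 360° − 332.833° = 27.167°.
Band runs from +164.518° eastward to -168.315°, crossing the antimeridian.

27.167°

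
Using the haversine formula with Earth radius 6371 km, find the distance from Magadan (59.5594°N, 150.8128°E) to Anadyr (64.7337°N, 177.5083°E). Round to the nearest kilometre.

Δλ = 177.5083 − 150.8128 = 26.6955°.
Δφ = 64.7337 − 59.5594 = 5.1743°.
a = sin²(Δφ/2) + cos φ₁ · cos φ₂ · sin²(Δλ/2) = 0.013563.
c = 2·atan2(√a, √(1−a)) = 0.23345 rad → d = 6371·c ≈ 1487.31 km.

1487 km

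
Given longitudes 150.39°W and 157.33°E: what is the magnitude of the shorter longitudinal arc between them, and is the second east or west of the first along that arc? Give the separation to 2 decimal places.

52.28° west

Raw difference: 157.33 − -150.39 = 307.72°.
Normalise into (−180°, 180°]: 307.72° − 360° = -52.28°.
Negative ⇒ the second point lies to the west; separation 52.28°.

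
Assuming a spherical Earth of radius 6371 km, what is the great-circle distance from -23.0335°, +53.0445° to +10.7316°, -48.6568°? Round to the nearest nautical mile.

6295 nmi

Δλ = -48.6568 − 53.0445 = -101.7013°.
Δφ = 10.7316 − -23.0335 = 33.7651°.
a = sin²(Δφ/2) + cos φ₁ · cos φ₂ · sin²(Δλ/2) = 0.628117.
c = 2·atan2(√a, √(1−a)) = 1.82992 rad → d = 6371·c ≈ 11658.42 km ≈ 6295.05 nmi.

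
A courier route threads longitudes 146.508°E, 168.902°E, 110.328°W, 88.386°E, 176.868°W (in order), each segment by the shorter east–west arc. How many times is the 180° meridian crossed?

3

Leg 1: +146.508° → +168.902°, shortest Δλ = 22.394° (east) — does not cross 180°.
Leg 2: +168.902° → -110.328°, shortest Δλ = 80.77° (east) — crosses 180°.
Leg 3: -110.328° → +88.386°, shortest Δλ = -161.286° (west) — crosses 180°.
Leg 4: +88.386° → -176.868°, shortest Δλ = 94.746° (east) — crosses 180°.
Total crossings: 3.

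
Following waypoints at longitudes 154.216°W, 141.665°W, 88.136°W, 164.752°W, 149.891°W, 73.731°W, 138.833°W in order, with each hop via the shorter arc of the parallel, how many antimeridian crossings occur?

Leg 1: -154.216° → -141.665°, shortest Δλ = 12.551° (east) — does not cross 180°.
Leg 2: -141.665° → -88.136°, shortest Δλ = 53.529° (east) — does not cross 180°.
Leg 3: -88.136° → -164.752°, shortest Δλ = -76.616° (west) — does not cross 180°.
Leg 4: -164.752° → -149.891°, shortest Δλ = 14.861° (east) — does not cross 180°.
Leg 5: -149.891° → -73.731°, shortest Δλ = 76.16° (east) — does not cross 180°.
Leg 6: -73.731° → -138.833°, shortest Δλ = -65.102° (west) — does not cross 180°.
Total crossings: 0.

0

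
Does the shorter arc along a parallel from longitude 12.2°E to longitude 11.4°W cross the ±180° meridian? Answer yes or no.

Signed shortest Δλ = ((-11.4 − 12.2 + 180) mod 360) − 180 = -23.6°.
Going west by 23.6° from +12.2° reaches -11.4° without touching 180°.

No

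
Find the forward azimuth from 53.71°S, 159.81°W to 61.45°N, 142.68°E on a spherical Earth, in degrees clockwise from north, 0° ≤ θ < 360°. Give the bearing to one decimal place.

Δλ = 142.68 − -159.81 = 302.49°; wrapped into (−180°, 180°]: -57.51°.
θ = atan2( sin Δλ · cos φ₂ , cos φ₁ · sin φ₂ − sin φ₁ · cos φ₂ · cos Δλ )
  = atan2(-0.40312, 0.72682) = -29.014° → normalised to [0°, 360°): 330.986°.

331.0°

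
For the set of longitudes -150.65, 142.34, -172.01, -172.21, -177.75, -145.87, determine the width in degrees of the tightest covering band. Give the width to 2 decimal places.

Sort the longitudes: -177.75°, -172.21°, -172.01°, -150.65°, -145.87°, +142.34°.
Eastward gaps between consecutive values (wrapping around): 5.54°, 0.20°, 21.36°, 4.78°, 288.21°, 39.91°.
Largest gap = 288.21° ⇒ minimal covering band is its complement: 360° − 288.21° = 71.79°.
Band runs from +142.34° eastward to -145.87°, crossing the antimeridian.

71.79°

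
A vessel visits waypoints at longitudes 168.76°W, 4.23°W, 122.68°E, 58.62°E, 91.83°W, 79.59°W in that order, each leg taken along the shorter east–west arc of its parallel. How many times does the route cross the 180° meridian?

Leg 1: -168.76° → -4.23°, shortest Δλ = 164.53° (east) — does not cross 180°.
Leg 2: -4.23° → +122.68°, shortest Δλ = 126.91° (east) — does not cross 180°.
Leg 3: +122.68° → +58.62°, shortest Δλ = -64.06° (west) — does not cross 180°.
Leg 4: +58.62° → -91.83°, shortest Δλ = -150.45° (west) — does not cross 180°.
Leg 5: -91.83° → -79.59°, shortest Δλ = 12.24° (east) — does not cross 180°.
Total crossings: 0.

0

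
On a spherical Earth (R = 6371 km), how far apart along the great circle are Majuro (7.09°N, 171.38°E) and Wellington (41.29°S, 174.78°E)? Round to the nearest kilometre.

5391 km

Δλ = 174.78 − 171.38 = 3.40°.
Δφ = -41.29 − 7.09 = -48.38°.
a = sin²(Δφ/2) + cos φ₁ · cos φ₂ · sin²(Δλ/2) = 0.168563.
c = 2·atan2(√a, √(1−a)) = 0.84614 rad → d = 6371·c ≈ 5390.79 km.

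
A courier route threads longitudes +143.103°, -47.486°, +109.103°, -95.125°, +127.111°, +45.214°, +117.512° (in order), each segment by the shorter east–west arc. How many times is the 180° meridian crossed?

Leg 1: +143.103° → -47.486°, shortest Δλ = 169.411° (east) — crosses 180°.
Leg 2: -47.486° → +109.103°, shortest Δλ = 156.589° (east) — does not cross 180°.
Leg 3: +109.103° → -95.125°, shortest Δλ = 155.772° (east) — crosses 180°.
Leg 4: -95.125° → +127.111°, shortest Δλ = -137.764° (west) — crosses 180°.
Leg 5: +127.111° → +45.214°, shortest Δλ = -81.897° (west) — does not cross 180°.
Leg 6: +45.214° → +117.512°, shortest Δλ = 72.298° (east) — does not cross 180°.
Total crossings: 3.

3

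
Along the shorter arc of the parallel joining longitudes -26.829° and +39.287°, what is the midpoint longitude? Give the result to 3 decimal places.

Signed shortest Δλ from -26.829° to +39.287° is +66.116°.
Midpoint longitude = -26.829° + (+66.116°)/2 = -26.829° + 33.058° = +6.229°.

+6.229°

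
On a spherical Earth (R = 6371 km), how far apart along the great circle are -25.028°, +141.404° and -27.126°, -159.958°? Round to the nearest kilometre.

5807 km

Δλ = -159.958 − 141.404 = -301.362°; wrapped into (−180°, 180°]: 58.638°.
Δφ = -27.126 − -25.028 = -2.098°.
a = sin²(Δφ/2) + cos φ₁ · cos φ₂ · sin²(Δλ/2) = 0.193701.
c = 2·atan2(√a, √(1−a)) = 0.91145 rad → d = 6371·c ≈ 5806.86 km.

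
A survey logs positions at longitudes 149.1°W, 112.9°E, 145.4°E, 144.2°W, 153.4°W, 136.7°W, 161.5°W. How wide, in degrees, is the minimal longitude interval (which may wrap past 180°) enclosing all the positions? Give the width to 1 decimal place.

Sort the longitudes: -161.5°, -153.4°, -149.1°, -144.2°, -136.7°, +112.9°, +145.4°.
Eastward gaps between consecutive values (wrapping around): 8.1°, 4.3°, 4.9°, 7.5°, 249.6°, 32.5°, 53.1°.
Largest gap = 249.6° ⇒ minimal covering band is its complement: 360° − 249.6° = 110.4°.
Band runs from +112.9° eastward to -136.7°, crossing the antimeridian.

110.4°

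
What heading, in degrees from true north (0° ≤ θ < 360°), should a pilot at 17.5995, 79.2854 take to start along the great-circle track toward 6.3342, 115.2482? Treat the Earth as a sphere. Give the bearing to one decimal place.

Δλ = 115.2482 − 79.2854 = 35.9628°.
θ = atan2( sin Δλ · cos φ₂ , cos φ₁ · sin φ₂ − sin φ₁ · cos φ₂ · cos Δλ )
  = atan2(0.58367, -0.13807) = 103.309° → normalised to [0°, 360°): 103.309°.

103.3°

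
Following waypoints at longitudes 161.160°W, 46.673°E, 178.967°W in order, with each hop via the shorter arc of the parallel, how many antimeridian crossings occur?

2

Leg 1: -161.160° → +46.673°, shortest Δλ = -152.167° (west) — crosses 180°.
Leg 2: +46.673° → -178.967°, shortest Δλ = 134.36° (east) — crosses 180°.
Total crossings: 2.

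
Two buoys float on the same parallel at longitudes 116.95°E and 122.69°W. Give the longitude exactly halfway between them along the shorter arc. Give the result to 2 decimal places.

177.13°E

Signed shortest Δλ from +116.95° to -122.69° is +120.36°.
Midpoint longitude = +116.95° + (+120.36°)/2 = +116.95° + 60.18° = +177.13°.
(The naïve average (+116.95 + -122.69)/2 = -2.87° is on the wrong side of the globe.)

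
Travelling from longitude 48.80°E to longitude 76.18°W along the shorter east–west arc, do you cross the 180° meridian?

Signed shortest Δλ = ((-76.18 − 48.80 + 180) mod 360) − 180 = -124.98°.
Going west by 124.98° from +48.80° reaches -76.18° without touching 180°.

No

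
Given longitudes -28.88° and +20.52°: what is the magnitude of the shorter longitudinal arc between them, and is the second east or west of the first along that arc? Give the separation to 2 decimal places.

Raw difference: 20.52 − -28.88 = 49.4°.
Normalise into (−180°, 180°]: 49.4° stays 49.4°.
Positive ⇒ the second point lies to the east; separation 49.40°.

49.40° east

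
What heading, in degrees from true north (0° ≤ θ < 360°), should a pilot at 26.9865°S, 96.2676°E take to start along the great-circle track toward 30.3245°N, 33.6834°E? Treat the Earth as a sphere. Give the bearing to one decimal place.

Δλ = 33.6834 − 96.2676 = -62.5842°.
θ = atan2( sin Δλ · cos φ₂ , cos φ₁ · sin φ₂ − sin φ₁ · cos φ₂ · cos Δλ )
  = atan2(-0.76623, 0.63027) = -50.561° → normalised to [0°, 360°): 309.439°.

309.4°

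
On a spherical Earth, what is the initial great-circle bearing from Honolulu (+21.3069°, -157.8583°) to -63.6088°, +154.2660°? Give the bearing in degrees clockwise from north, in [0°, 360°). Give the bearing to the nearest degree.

199°

Δλ = 154.2660 − -157.8583 = 312.1243°; wrapped into (−180°, 180°]: -47.8757°.
θ = atan2( sin Δλ · cos φ₂ , cos φ₁ · sin φ₂ − sin φ₁ · cos φ₂ · cos Δλ )
  = atan2(-0.32968, -0.94289) = -160.728° → normalised to [0°, 360°): 199.272°.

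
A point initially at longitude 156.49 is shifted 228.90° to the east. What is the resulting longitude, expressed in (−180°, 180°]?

Start at +156.49°; shift +228.90° → +385.39°.
+385.39° lies outside (−180°, 180°]; subtract 360° → +25.39°.

+25.39°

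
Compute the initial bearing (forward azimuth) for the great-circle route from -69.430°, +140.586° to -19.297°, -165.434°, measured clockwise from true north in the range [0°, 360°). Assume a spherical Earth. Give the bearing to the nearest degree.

Δλ = -165.434 − 140.586 = -306.020°; wrapped into (−180°, 180°]: 53.980°.
θ = atan2( sin Δλ · cos φ₂ , cos φ₁ · sin φ₂ − sin φ₁ · cos φ₂ · cos Δλ )
  = atan2(0.76337, 0.40353) = 62.138° → normalised to [0°, 360°): 62.138°.

62°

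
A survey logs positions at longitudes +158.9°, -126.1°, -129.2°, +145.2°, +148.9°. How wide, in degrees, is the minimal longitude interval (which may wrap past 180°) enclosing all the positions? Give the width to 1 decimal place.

Sort the longitudes: -129.2°, -126.1°, +145.2°, +148.9°, +158.9°.
Eastward gaps between consecutive values (wrapping around): 3.1°, 271.3°, 3.7°, 10.0°, 71.9°.
Largest gap = 271.3° ⇒ minimal covering band is its complement: 360° − 271.3° = 88.7°.
Band runs from +145.2° eastward to -126.1°, crossing the antimeridian.

88.7°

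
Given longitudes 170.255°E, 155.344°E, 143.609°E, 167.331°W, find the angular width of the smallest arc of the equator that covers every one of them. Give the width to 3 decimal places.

49.060°

Sort the longitudes: -167.331°, +143.609°, +155.344°, +170.255°.
Eastward gaps between consecutive values (wrapping around): 310.940°, 11.735°, 14.911°, 22.414°.
Largest gap = 310.940° ⇒ minimal covering band is its complement: 360° − 310.940° = 49.060°.
Band runs from +143.609° eastward to -167.331°, crossing the antimeridian.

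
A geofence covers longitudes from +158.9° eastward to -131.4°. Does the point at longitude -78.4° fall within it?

Band width going east from +158.9° to -131.4°: ((-131.4 − 158.9) mod 360) = 69.7°.
Offset of -78.4° east of the west edge: ((-78.4 − 158.9) mod 360) = 122.7°.
122.7° > 69.7° ⇒ outside.

No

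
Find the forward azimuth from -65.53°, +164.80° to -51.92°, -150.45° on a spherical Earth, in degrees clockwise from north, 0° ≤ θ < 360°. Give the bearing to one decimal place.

Δλ = -150.45 − 164.80 = -315.25°; wrapped into (−180°, 180°]: 44.75°.
θ = atan2( sin Δλ · cos φ₂ , cos φ₁ · sin φ₂ − sin φ₁ · cos φ₂ · cos Δλ )
  = atan2(0.43421, 0.07262) = 80.505° → normalised to [0°, 360°): 80.505°.

80.5°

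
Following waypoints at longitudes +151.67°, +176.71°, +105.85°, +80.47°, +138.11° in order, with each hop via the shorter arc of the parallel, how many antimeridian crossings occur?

0

Leg 1: +151.67° → +176.71°, shortest Δλ = 25.04° (east) — does not cross 180°.
Leg 2: +176.71° → +105.85°, shortest Δλ = -70.86° (west) — does not cross 180°.
Leg 3: +105.85° → +80.47°, shortest Δλ = -25.38° (west) — does not cross 180°.
Leg 4: +80.47° → +138.11°, shortest Δλ = 57.64° (east) — does not cross 180°.
Total crossings: 0.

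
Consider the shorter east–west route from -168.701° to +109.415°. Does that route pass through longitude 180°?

Naïve |109.415 − -168.701| = 278.116° > 180°, so the shorter arc goes the other way round — across 180°.
Signed shortest Δλ = ((109.415 − -168.701 + 180) mod 360) − 180 = -81.884°.
Going west by 81.884° from -168.701° passes through 180° before reaching +109.415°.

Yes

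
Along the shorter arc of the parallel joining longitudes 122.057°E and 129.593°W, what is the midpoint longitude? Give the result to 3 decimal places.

176.232°E

Signed shortest Δλ from +122.057° to -129.593° is +108.350°.
Midpoint longitude = +122.057° + (+108.350°)/2 = +122.057° + 54.175° = +176.232°.
(The naïve average (+122.057 + -129.593)/2 = -3.768° is on the wrong side of the globe.)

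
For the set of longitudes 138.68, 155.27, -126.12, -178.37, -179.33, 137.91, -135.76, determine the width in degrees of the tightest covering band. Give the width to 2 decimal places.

Sort the longitudes: -179.33°, -178.37°, -135.76°, -126.12°, +137.91°, +138.68°, +155.27°.
Eastward gaps between consecutive values (wrapping around): 0.96°, 42.61°, 9.64°, 264.03°, 0.77°, 16.59°, 25.40°.
Largest gap = 264.03° ⇒ minimal covering band is its complement: 360° − 264.03° = 95.97°.
Band runs from +137.91° eastward to -126.12°, crossing the antimeridian.

95.97°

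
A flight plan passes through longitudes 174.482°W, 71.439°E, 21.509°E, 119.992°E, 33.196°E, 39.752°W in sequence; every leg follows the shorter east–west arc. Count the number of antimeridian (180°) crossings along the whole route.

Leg 1: -174.482° → +71.439°, shortest Δλ = -114.079° (west) — crosses 180°.
Leg 2: +71.439° → +21.509°, shortest Δλ = -49.93° (west) — does not cross 180°.
Leg 3: +21.509° → +119.992°, shortest Δλ = 98.483° (east) — does not cross 180°.
Leg 4: +119.992° → +33.196°, shortest Δλ = -86.796° (west) — does not cross 180°.
Leg 5: +33.196° → -39.752°, shortest Δλ = -72.948° (west) — does not cross 180°.
Total crossings: 1.

1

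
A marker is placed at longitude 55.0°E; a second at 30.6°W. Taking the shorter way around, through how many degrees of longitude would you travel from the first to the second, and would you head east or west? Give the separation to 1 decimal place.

Raw difference: -30.6 − 55.0 = -85.6°.
Normalise into (−180°, 180°]: -85.6° stays -85.6°.
Negative ⇒ the second point lies to the west; separation 85.6°.

85.6° west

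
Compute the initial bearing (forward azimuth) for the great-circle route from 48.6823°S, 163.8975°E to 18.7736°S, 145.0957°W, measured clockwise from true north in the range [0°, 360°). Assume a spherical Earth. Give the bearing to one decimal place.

Δλ = -145.0957 − 163.8975 = -308.9932°; wrapped into (−180°, 180°]: 51.0068°.
θ = atan2( sin Δλ · cos φ₂ , cos φ₁ · sin φ₂ − sin φ₁ · cos φ₂ · cos Δλ )
  = atan2(0.73587, 0.23496) = 72.292° → normalised to [0°, 360°): 72.292°.

72.3°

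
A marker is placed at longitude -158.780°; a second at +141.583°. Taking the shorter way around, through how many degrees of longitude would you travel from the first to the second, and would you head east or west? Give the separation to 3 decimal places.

59.637° west

Raw difference: 141.583 − -158.780 = 300.363°.
Normalise into (−180°, 180°]: 300.363° − 360° = -59.637°.
Negative ⇒ the second point lies to the west; separation 59.637°.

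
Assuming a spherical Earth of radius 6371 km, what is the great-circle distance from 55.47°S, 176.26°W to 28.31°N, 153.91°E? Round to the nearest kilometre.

Δλ = 153.91 − -176.26 = 330.17°; wrapped into (−180°, 180°]: -29.83°.
Δφ = 28.31 − -55.47 = 83.78°.
a = sin²(Δφ/2) + cos φ₁ · cos φ₂ · sin²(Δλ/2) = 0.478887.
c = 2·atan2(√a, √(1−a)) = 1.52856 rad → d = 6371·c ≈ 9738.44 km.

9738 km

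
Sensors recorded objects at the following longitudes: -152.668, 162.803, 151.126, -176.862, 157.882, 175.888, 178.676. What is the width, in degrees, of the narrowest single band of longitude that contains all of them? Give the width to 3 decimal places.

Sort the longitudes: -176.862°, -152.668°, +151.126°, +157.882°, +162.803°, +175.888°, +178.676°.
Eastward gaps between consecutive values (wrapping around): 24.194°, 303.794°, 6.756°, 4.921°, 13.085°, 2.788°, 4.462°.
Largest gap = 303.794° ⇒ minimal covering band is its complement: 360° − 303.794° = 56.206°.
Band runs from +151.126° eastward to -152.668°, crossing the antimeridian.

56.206°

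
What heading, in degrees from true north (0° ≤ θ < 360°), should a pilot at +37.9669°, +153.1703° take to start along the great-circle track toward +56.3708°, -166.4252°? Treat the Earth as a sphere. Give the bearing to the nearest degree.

42°

Δλ = -166.4252 − 153.1703 = -319.5955°; wrapped into (−180°, 180°]: 40.4045°.
θ = atan2( sin Δλ · cos φ₂ , cos φ₁ · sin φ₂ − sin φ₁ · cos φ₂ · cos Δλ )
  = atan2(0.35897, 0.39698) = 42.122° → normalised to [0°, 360°): 42.122°.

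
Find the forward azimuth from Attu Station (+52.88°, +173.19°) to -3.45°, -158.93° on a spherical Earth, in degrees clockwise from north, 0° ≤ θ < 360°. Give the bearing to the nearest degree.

148°

Δλ = -158.93 − 173.19 = -332.12°; wrapped into (−180°, 180°]: 27.88°.
θ = atan2( sin Δλ · cos φ₂ , cos φ₁ · sin φ₂ − sin φ₁ · cos φ₂ · cos Δλ )
  = atan2(0.46677, -0.73986) = 147.752° → normalised to [0°, 360°): 147.752°.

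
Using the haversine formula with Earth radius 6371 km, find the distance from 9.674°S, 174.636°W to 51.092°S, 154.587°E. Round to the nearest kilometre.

5392 km

Δλ = 154.587 − -174.636 = 329.223°; wrapped into (−180°, 180°]: -30.777°.
Δφ = -51.092 − -9.674 = -41.418°.
a = sin²(Δφ/2) + cos φ₁ · cos φ₂ · sin²(Δλ/2) = 0.168647.
c = 2·atan2(√a, √(1−a)) = 0.84637 rad → d = 6371·c ≈ 5392.22 km.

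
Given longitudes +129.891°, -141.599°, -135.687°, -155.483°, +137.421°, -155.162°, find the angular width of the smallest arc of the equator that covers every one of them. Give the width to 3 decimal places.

Sort the longitudes: -155.483°, -155.162°, -141.599°, -135.687°, +129.891°, +137.421°.
Eastward gaps between consecutive values (wrapping around): 0.321°, 13.563°, 5.912°, 265.578°, 7.530°, 67.096°.
Largest gap = 265.578° ⇒ minimal covering band is its complement: 360° − 265.578° = 94.422°.
Band runs from +129.891° eastward to -135.687°, crossing the antimeridian.

94.422°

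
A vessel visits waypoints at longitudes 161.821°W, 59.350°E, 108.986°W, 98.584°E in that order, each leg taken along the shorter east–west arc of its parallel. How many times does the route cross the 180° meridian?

2

Leg 1: -161.821° → +59.350°, shortest Δλ = -138.829° (west) — crosses 180°.
Leg 2: +59.350° → -108.986°, shortest Δλ = -168.336° (west) — does not cross 180°.
Leg 3: -108.986° → +98.584°, shortest Δλ = -152.43° (west) — crosses 180°.
Total crossings: 2.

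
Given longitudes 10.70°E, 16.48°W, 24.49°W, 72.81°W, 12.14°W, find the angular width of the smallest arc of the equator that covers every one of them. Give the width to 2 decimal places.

Sort the longitudes: -72.81°, -24.49°, -16.48°, -12.14°, +10.70°.
Eastward gaps between consecutive values (wrapping around): 48.32°, 8.01°, 4.34°, 22.84°, 276.49°.
Largest gap = 276.49° ⇒ minimal covering band is its complement: 360° − 276.49° = 83.51°.
Band runs from -72.81° eastward to +10.70°.

83.51°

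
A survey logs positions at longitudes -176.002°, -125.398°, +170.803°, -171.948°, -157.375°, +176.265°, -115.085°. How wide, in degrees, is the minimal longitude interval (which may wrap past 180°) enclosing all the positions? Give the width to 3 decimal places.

74.112°

Sort the longitudes: -176.002°, -171.948°, -157.375°, -125.398°, -115.085°, +170.803°, +176.265°.
Eastward gaps between consecutive values (wrapping around): 4.054°, 14.573°, 31.977°, 10.313°, 285.888°, 5.462°, 7.733°.
Largest gap = 285.888° ⇒ minimal covering band is its complement: 360° − 285.888° = 74.112°.
Band runs from +170.803° eastward to -115.085°, crossing the antimeridian.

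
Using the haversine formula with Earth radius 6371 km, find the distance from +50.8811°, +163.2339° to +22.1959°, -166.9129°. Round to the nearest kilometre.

Δλ = -166.9129 − 163.2339 = -330.1468°; wrapped into (−180°, 180°]: 29.8532°.
Δφ = 22.1959 − 50.8811 = -28.6852°.
a = sin²(Δφ/2) + cos φ₁ · cos φ₂ · sin²(Δλ/2) = 0.100124.
c = 2·atan2(√a, √(1−a)) = 0.64391 rad → d = 6371·c ≈ 4102.38 km.

4102 km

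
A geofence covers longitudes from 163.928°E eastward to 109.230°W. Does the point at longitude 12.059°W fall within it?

Band width going east from +163.928° to -109.230°: ((-109.230 − 163.928) mod 360) = 86.842°.
Offset of -12.059° east of the west edge: ((-12.059 − 163.928) mod 360) = 184.013°.
184.013° > 86.842° ⇒ outside.

No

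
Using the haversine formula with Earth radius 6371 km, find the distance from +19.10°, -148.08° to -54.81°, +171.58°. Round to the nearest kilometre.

Δλ = 171.58 − -148.08 = 319.66°; wrapped into (−180°, 180°]: -40.34°.
Δφ = -54.81 − 19.10 = -73.91°.
a = sin²(Δφ/2) + cos φ₁ · cos φ₂ · sin²(Δλ/2) = 0.426171.
c = 2·atan2(√a, √(1−a)) = 1.42260 rad → d = 6371·c ≈ 9063.36 km.

9063 km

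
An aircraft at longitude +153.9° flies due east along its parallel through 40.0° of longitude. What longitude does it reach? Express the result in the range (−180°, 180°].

-166.1°

Start at +153.9°; shift +40.0° → +193.9°.
+193.9° lies outside (−180°, 180°]; subtract 360° → -166.1°.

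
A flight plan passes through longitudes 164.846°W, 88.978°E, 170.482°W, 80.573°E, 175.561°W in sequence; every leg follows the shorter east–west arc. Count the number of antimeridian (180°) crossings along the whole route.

4

Leg 1: -164.846° → +88.978°, shortest Δλ = -106.176° (west) — crosses 180°.
Leg 2: +88.978° → -170.482°, shortest Δλ = 100.54° (east) — crosses 180°.
Leg 3: -170.482° → +80.573°, shortest Δλ = -108.945° (west) — crosses 180°.
Leg 4: +80.573° → -175.561°, shortest Δλ = 103.866° (east) — crosses 180°.
Total crossings: 4.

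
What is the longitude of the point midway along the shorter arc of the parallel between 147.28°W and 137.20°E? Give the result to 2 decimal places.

174.96°E

Signed shortest Δλ from -147.28° to +137.20° is -75.52°.
Midpoint longitude = -147.28° + (-75.52°)/2 = -147.28° − 37.76° = -185.04°.
Normalise into (−180°, 180°]: +174.96°.
(The naïve average (-147.28 + +137.20)/2 = -5.04° is on the wrong side of the globe.)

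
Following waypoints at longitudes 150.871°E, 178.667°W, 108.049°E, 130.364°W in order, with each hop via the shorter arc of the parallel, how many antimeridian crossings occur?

3

Leg 1: +150.871° → -178.667°, shortest Δλ = 30.462° (east) — crosses 180°.
Leg 2: -178.667° → +108.049°, shortest Δλ = -73.284° (west) — crosses 180°.
Leg 3: +108.049° → -130.364°, shortest Δλ = 121.587° (east) — crosses 180°.
Total crossings: 3.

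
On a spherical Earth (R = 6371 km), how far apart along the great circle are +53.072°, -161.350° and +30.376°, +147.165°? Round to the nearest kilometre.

4822 km

Δλ = 147.165 − -161.350 = 308.515°; wrapped into (−180°, 180°]: -51.485°.
Δφ = 30.376 − 53.072 = -22.696°.
a = sin²(Δφ/2) + cos φ₁ · cos φ₂ · sin²(Δλ/2) = 0.136496.
c = 2·atan2(√a, √(1−a)) = 0.75684 rad → d = 6371·c ≈ 4821.85 km.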